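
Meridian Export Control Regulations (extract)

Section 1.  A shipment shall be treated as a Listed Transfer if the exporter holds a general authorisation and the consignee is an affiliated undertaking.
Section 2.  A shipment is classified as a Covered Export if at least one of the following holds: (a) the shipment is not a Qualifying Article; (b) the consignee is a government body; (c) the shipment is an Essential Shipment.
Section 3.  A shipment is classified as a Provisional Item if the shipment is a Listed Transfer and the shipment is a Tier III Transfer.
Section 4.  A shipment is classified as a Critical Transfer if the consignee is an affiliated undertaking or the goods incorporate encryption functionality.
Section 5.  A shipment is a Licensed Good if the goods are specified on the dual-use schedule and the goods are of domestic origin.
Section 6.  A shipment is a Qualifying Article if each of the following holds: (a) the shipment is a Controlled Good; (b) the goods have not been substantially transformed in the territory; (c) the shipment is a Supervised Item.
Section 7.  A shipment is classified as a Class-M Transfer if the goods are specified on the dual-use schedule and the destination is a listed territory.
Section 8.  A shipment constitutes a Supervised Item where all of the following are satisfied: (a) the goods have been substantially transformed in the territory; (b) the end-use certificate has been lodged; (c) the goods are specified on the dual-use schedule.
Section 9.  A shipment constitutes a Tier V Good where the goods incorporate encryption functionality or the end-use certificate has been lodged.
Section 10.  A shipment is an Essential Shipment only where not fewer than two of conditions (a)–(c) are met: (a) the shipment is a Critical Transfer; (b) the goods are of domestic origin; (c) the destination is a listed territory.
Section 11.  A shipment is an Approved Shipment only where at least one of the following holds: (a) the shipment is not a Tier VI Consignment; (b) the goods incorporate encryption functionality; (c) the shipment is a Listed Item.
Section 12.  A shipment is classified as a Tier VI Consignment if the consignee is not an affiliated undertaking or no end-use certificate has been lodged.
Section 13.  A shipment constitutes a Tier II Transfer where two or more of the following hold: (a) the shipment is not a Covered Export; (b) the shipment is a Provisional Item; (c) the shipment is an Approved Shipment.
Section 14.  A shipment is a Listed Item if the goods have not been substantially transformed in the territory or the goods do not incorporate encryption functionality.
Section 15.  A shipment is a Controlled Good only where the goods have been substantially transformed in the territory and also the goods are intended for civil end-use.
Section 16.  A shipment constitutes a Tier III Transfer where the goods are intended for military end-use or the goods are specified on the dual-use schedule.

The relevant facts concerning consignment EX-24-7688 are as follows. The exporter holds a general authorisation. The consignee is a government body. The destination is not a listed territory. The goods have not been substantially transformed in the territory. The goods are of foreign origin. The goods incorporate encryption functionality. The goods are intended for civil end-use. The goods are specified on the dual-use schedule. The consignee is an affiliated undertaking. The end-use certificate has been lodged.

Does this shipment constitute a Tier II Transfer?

Yes

section 15 — Controlled Good: [the goods have been substantially transformed in the territory? no] AND [the goods are intended for civil end-use? yes] → not satisfied.
section 8 — Supervised Item: [the goods have been substantially transformed in the territory? no] AND [the end-use certificate has been lodged? yes] AND [the goods are specified on the dual-use schedule? yes] → not satisfied.
section 6 — Qualifying Article: [Controlled Good (section 15)? no] AND [the goods have not been substantially transformed in the territory? yes] AND [Supervised Item (section 8)? no] → not satisfied.
section 4 — Critical Transfer: [the consignee is an affiliated undertaking? yes] OR [the goods incorporate encryption functionality? yes] → satisfied.
section 10 — Essential Shipment: Critical Transfer (section 4)? yes; the goods are of domestic origin? no; the destination is a listed territory? no — 1 of 3 hold (need ≥2) → not satisfied.
section 2 — Covered Export: [not a Qualifying Article (section 6)? yes] OR [the consignee is a government body? yes] OR [Essential Shipment (section 10)? no] → satisfied.
section 1 — Listed Transfer: [the exporter holds a general authorisation? yes] AND [the consignee is an affiliated undertaking? yes] → satisfied.
section 16 — Tier III Transfer: [the goods are intended for military end-use? no] OR [the goods are specified on the dual-use schedule? yes] → satisfied.
section 3 — Provisional Item: [Listed Transfer (section 1)? yes] AND [Tier III Transfer (section 16)? yes] → satisfied.
section 12 — Tier VI Consignment: [the consignee is not an affiliated undertaking? no] OR [no end-use certificate has been lodged? no] → not satisfied.
section 14 — Listed Item: [the goods have not been substantially transformed in the territory? yes] OR [the goods do not incorporate encryption functionality? no] → satisfied.
section 11 — Approved Shipment: [not a Tier VI Consignment (section 12)? yes] OR [the goods incorporate encryption functionality? yes] OR [Listed Item (section 14)? yes] → satisfied.
section 13 — Tier II Transfer: not a Covered Export (section 2)? no; Provisional Item (section 3)? yes; Approved Shipment (section 11)? yes — 2 of 3 hold (need ≥2) → satisfied.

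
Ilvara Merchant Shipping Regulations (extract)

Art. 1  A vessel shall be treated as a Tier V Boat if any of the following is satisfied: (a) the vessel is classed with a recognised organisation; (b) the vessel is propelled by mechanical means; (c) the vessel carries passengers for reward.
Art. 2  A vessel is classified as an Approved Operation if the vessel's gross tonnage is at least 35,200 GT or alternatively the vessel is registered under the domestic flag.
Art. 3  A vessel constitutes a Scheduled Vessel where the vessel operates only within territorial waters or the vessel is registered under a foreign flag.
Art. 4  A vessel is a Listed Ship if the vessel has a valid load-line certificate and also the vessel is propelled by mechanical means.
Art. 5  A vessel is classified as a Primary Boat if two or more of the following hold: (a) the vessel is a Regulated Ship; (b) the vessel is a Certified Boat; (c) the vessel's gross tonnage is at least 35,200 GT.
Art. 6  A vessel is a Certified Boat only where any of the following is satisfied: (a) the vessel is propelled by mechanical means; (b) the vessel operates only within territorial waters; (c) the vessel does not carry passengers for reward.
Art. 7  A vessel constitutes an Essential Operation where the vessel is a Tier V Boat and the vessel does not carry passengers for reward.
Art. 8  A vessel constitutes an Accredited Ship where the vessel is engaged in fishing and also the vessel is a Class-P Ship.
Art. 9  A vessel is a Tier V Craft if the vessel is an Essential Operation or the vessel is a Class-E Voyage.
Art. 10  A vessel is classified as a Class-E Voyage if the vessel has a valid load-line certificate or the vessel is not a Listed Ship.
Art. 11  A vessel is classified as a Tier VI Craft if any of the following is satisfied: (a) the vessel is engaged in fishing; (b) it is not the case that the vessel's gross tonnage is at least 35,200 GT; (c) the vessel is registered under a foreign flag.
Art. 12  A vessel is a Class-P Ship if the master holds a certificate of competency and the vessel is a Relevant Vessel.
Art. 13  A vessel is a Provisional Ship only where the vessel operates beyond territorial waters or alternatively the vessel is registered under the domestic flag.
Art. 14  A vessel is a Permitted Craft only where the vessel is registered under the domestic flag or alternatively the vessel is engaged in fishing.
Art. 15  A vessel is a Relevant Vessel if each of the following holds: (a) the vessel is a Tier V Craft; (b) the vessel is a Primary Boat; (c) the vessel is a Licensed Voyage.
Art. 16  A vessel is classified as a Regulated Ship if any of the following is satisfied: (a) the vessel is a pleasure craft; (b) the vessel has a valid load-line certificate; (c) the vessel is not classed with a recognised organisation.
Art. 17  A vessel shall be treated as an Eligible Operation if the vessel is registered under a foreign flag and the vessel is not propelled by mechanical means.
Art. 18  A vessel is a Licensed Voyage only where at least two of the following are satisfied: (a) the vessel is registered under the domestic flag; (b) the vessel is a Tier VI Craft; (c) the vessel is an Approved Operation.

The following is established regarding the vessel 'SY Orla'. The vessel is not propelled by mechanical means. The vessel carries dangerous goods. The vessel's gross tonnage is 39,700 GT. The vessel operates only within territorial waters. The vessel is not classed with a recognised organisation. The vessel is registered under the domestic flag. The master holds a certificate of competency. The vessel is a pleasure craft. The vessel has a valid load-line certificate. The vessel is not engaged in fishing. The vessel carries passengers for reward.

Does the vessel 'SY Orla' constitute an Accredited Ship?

article 1 — Tier V Boat: [the vessel is classed with a recognised organisation? no] OR [the vessel is propelled by mechanical means? no] OR [the vessel carries passengers for reward? yes] → satisfied.
article 7 — Essential Operation: [Tier V Boat (article 1)? yes] AND [the vessel does not carry passengers for reward? no] → not satisfied.
article 4 — Listed Ship: [the vessel has a valid load-line certificate? yes] AND [the vessel is propelled by mechanical means? no] → not satisfied.
article 10 — Class-E Voyage: [the vessel has a valid load-line certificate? yes] OR [not a Listed Ship (article 4)? yes] → satisfied.
article 9 — Tier V Craft: [Essential Operation (article 7)? no] OR [Class-E Voyage (article 10)? yes] → satisfied.
article 16 — Regulated Ship: [the vessel is a pleasure craft? yes] OR [the vessel has a valid load-line certificate? yes] OR [the vessel is not classed with a recognised organisation? yes] → satisfied.
article 6 — Certified Boat: [the vessel is propelled by mechanical means? no] OR [the vessel operates only within territorial waters? yes] OR [the vessel does not carry passengers for reward? no] → satisfied.
article 5 — Primary Boat: Regulated Ship (article 16)? yes; Certified Boat (article 6)? yes; vessel's gross tonnage: 39,700 GT ≥ 35,200 GT? yes — 3 of 3 hold (need ≥2) → satisfied.
article 11 — Tier VI Craft: [the vessel is engaged in fishing? no] OR [vessel's gross tonnage: 39,700 GT ≥ 35,200 GT? yes, so negated condition no] OR [the vessel is registered under a foreign flag? no] → not satisfied.
article 2 — Approved Operation: [vessel's gross tonnage: 39,700 GT ≥ 35,200 GT? yes] OR [the vessel is registered under the domestic flag? yes] → satisfied.
article 18 — Licensed Voyage: the vessel is registered under the domestic flag? yes; Tier VI Craft (article 11)? no; Approved Operation (article 2)? yes — 2 of 3 hold (need ≥2) → satisfied.
article 15 — Relevant Vessel: [Tier V Craft (article 9)? yes] AND [Primary Boat (article 5)? yes] AND [Licensed Voyage (article 18)? yes] → satisfied.
article 12 — Class-P Ship: [the master holds a certificate of competency? yes] AND [Relevant Vessel (article 15)? yes] → satisfied.
article 8 — Accredited Ship: [the vessel is engaged in fishing? no] AND [Class-P Ship (article 12)? yes] → not satisfied.

No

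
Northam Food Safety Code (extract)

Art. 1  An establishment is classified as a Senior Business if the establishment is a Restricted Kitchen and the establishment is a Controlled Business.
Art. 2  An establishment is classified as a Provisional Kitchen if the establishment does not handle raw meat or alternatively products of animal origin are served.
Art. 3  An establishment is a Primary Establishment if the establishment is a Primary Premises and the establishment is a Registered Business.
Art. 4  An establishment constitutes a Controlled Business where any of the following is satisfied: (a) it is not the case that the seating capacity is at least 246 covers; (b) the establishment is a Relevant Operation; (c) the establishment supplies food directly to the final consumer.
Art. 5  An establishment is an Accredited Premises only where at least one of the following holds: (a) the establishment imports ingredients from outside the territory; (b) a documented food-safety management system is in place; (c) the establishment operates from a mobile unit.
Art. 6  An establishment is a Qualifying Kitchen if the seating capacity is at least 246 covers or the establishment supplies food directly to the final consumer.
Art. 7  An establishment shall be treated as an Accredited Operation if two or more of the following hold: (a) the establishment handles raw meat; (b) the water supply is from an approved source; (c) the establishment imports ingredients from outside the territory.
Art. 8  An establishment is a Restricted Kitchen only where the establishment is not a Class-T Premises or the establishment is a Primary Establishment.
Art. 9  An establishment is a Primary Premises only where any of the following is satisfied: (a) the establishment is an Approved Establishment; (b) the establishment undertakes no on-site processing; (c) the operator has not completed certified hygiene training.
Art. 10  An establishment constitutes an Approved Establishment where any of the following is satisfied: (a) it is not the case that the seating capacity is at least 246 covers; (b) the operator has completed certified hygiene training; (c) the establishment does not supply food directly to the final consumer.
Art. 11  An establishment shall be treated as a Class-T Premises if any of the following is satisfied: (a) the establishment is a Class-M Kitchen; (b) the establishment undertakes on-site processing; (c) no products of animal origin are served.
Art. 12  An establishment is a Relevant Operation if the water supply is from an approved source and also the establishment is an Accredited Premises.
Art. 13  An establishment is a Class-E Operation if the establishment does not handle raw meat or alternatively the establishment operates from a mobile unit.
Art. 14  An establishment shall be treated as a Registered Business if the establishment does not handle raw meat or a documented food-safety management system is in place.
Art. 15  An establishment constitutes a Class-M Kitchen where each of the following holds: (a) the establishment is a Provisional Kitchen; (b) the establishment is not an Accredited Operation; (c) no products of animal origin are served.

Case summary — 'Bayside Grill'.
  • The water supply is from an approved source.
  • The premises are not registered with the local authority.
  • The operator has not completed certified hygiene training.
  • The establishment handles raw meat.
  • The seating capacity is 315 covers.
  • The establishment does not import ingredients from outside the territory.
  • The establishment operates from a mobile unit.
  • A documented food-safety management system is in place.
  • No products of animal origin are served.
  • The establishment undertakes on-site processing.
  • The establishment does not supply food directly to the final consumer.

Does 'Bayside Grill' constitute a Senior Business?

Yes

article 2 — Provisional Kitchen: [the establishment does not handle raw meat? no] OR [products of animal origin are served? no] → not satisfied.
article 7 — Accredited Operation: the establishment handles raw meat? yes; the water supply is from an approved source? yes; the establishment imports ingredients from outside the territory? no — 2 of 3 hold (need ≥2) → satisfied.
article 15 — Class-M Kitchen: [Provisional Kitchen (article 2)? no] AND [not an Accredited Operation (article 7)? no] AND [no products of animal origin are served? yes] → not satisfied.
article 11 — Class-T Premises: [Class-M Kitchen (article 15)? no] OR [the establishment undertakes on-site processing? yes] OR [no products of animal origin are served? yes] → satisfied.
article 10 — Approved Establishment: [seating capacity: 315 covers ≥ 246 covers? yes, so negated condition no] OR [the operator has completed certified hygiene training? no] OR [the establishment does not supply food directly to the final consumer? yes] → satisfied.
article 9 — Primary Premises: [Approved Establishment (article 10)? yes] OR [the establishment undertakes no on-site processing? no] OR [the operator has not completed certified hygiene training? yes] → satisfied.
article 14 — Registered Business: [the establishment does not handle raw meat? no] OR [a documented food-safety management system is in place? yes] → satisfied.
article 3 — Primary Establishment: [Primary Premises (article 9)? yes] AND [Registered Business (article 14)? yes] → satisfied.
article 8 — Restricted Kitchen: [not a Class-T Premises (article 11)? no] OR [Primary Establishment (article 3)? yes] → satisfied.
article 5 — Accredited Premises: [the establishment imports ingredients from outside the territory? no] OR [a documented food-safety management system is in place? yes] OR [the establishment operates from a mobile unit? yes] → satisfied.
article 12 — Relevant Operation: [the water supply is from an approved source? yes] AND [Accredited Premises (article 5)? yes] → satisfied.
article 4 — Controlled Business: [seating capacity: 315 covers ≥ 246 covers? yes, so negated condition no] OR [Relevant Operation (article 12)? yes] OR [the establishment supplies food directly to the final consumer? no] → satisfied.
article 1 — Senior Business: [Restricted Kitchen (article 8)? yes] AND [Controlled Business (article 4)? yes] → satisfied.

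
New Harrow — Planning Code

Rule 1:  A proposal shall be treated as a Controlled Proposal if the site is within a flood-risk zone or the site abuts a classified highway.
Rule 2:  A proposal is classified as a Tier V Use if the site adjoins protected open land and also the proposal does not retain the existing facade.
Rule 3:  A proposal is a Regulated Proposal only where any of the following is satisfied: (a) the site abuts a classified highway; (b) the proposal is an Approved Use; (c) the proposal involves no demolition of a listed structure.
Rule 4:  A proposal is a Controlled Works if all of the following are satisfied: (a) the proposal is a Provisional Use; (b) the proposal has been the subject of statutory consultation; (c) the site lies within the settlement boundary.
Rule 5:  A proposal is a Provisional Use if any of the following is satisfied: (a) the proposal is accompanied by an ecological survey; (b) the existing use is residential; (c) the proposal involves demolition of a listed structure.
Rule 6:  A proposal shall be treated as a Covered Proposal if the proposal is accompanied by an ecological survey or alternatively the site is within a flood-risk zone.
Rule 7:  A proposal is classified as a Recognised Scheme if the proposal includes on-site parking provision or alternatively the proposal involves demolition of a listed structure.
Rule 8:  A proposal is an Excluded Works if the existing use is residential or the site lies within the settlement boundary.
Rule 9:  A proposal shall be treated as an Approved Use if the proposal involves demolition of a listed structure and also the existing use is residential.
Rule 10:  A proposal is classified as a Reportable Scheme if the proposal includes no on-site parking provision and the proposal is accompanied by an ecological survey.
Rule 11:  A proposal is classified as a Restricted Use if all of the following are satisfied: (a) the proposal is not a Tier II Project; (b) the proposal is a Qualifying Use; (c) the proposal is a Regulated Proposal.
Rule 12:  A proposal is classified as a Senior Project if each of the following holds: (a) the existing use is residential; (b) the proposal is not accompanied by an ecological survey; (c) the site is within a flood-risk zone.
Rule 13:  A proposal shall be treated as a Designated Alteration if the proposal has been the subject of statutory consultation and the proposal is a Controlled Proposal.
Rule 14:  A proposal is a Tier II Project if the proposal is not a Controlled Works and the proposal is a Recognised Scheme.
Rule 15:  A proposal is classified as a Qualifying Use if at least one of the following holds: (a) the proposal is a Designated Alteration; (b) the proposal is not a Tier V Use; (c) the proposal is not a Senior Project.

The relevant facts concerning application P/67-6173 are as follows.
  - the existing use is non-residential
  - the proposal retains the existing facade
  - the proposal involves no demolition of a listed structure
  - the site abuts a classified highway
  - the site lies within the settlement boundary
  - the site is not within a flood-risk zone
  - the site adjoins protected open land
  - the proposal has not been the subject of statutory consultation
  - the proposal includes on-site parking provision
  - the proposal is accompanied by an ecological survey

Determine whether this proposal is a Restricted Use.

No

rule 5 — Provisional Use: [the proposal is accompanied by an ecological survey? yes] OR [the existing use is residential? no] OR [the proposal involves demolition of a listed structure? no] → satisfied.
rule 4 — Controlled Works: [Provisional Use (rule 5)? yes] AND [the proposal has been the subject of statutory consultation? no] AND [the site lies within the settlement boundary? yes] → not satisfied.
rule 7 — Recognised Scheme: [the proposal includes on-site parking provision? yes] OR [the proposal involves demolition of a listed structure? no] → satisfied.
rule 14 — Tier II Project: [not a Controlled Works (rule 4)? yes] AND [Recognised Scheme (rule 7)? yes] → satisfied.
rule 1 — Controlled Proposal: [the site is within a flood-risk zone? no] OR [the site abuts a classified highway? yes] → satisfied.
rule 13 — Designated Alteration: [the proposal has been the subject of statutory consultation? no] AND [Controlled Proposal (rule 1)? yes] → not satisfied.
rule 2 — Tier V Use: [the site adjoins protected open land? yes] AND [the proposal does not retain the existing facade? no] → not satisfied.
rule 12 — Senior Project: [the existing use is residential? no] AND [the proposal is not accompanied by an ecological survey? no] AND [the site is within a flood-risk zone? no] → not satisfied.
rule 15 — Qualifying Use: [Designated Alteration (rule 13)? no] OR [not a Tier V Use (rule 2)? yes] OR [not a Senior Project (rule 12)? yes] → satisfied.
rule 9 — Approved Use: [the proposal involves demolition of a listed structure? no] AND [the existing use is residential? no] → not satisfied.
rule 3 — Regulated Proposal: [the site abuts a classified highway? yes] OR [Approved Use (rule 9)? no] OR [the proposal involves no demolition of a listed structure? yes] → satisfied.
rule 11 — Restricted Use: [not a Tier II Project (rule 14)? no] AND [Qualifying Use (rule 15)? yes] AND [Regulated Proposal (rule 3)? yes] → not satisfied.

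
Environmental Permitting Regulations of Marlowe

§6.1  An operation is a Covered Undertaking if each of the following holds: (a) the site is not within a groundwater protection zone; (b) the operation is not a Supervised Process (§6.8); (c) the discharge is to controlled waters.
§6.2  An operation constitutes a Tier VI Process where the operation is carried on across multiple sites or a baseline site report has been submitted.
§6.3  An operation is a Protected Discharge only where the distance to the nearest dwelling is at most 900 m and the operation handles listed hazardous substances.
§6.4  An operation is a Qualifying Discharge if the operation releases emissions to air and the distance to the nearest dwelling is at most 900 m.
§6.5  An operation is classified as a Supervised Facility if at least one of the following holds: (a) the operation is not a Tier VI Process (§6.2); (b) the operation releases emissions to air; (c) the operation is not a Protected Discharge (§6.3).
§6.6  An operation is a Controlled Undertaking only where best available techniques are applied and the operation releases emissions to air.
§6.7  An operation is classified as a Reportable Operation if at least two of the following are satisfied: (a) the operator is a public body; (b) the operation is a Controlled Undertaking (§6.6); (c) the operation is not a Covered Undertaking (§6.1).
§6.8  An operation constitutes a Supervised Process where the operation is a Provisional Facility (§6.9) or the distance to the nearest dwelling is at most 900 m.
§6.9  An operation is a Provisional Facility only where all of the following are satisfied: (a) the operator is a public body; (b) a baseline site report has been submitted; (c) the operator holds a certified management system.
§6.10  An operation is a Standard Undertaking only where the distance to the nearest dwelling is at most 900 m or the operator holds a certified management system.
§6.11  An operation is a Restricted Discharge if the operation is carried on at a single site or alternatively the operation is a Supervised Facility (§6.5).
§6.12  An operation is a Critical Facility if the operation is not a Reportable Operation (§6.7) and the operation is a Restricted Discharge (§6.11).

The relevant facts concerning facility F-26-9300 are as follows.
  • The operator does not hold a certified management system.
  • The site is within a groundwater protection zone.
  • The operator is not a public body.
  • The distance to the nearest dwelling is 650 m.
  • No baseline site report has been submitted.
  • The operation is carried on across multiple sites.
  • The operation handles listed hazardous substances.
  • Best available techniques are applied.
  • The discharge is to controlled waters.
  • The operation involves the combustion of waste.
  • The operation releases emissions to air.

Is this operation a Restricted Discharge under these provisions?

Yes

§6.2 — Tier VI Process: [the operation is carried on across multiple sites? yes] OR [a baseline site report has been submitted? no] → satisfied.
§6.3 — Protected Discharge: [distance to the nearest dwelling: 650 m ≤ 900 m? yes] AND [the operation handles listed hazardous substances? yes] → satisfied.
§6.5 — Supervised Facility: [not a Tier VI Process (§6.2)? no] OR [the operation releases emissions to air? yes] OR [not a Protected Discharge (§6.3)? no] → satisfied.
§6.11 — Restricted Discharge: [the operation is carried on at a single site? no] OR [Supervised Facility (§6.5)? yes] → satisfied.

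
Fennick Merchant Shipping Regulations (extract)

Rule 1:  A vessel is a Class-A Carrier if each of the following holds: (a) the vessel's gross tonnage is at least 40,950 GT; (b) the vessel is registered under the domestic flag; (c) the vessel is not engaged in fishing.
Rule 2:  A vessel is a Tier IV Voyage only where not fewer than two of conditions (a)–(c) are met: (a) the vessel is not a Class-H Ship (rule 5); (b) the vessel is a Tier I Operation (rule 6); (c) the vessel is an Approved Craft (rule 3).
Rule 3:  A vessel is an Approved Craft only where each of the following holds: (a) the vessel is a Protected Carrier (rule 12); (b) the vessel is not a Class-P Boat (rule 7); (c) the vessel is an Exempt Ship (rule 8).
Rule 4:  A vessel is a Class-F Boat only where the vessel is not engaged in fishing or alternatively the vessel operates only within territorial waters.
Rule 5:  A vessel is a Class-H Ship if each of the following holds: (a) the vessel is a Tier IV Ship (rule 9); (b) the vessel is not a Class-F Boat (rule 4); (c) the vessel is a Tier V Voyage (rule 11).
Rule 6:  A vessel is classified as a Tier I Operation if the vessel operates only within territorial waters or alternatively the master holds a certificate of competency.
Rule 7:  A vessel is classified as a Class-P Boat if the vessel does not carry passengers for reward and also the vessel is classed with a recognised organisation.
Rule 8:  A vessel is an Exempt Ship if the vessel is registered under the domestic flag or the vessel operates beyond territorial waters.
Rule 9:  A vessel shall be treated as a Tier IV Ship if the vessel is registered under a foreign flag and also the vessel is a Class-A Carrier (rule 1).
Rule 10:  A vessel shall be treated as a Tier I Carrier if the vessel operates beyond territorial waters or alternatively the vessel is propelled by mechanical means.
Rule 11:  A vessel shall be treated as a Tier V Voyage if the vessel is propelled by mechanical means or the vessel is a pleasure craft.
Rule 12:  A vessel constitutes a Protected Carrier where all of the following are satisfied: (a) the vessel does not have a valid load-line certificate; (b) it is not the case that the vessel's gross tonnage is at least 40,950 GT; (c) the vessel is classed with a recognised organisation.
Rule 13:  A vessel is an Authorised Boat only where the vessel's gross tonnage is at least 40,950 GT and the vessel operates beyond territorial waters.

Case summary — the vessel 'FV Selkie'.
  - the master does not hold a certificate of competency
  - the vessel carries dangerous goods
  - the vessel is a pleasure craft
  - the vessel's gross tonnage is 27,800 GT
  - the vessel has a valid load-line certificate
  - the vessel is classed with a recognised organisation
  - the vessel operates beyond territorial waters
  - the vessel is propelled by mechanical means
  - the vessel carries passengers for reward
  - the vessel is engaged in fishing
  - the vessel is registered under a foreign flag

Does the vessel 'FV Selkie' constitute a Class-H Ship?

rule 1 — Class-A Carrier: [vessel's gross tonnage: 27,800 GT ≥ 40,950 GT? no] AND [the vessel is registered under the domestic flag? no] AND [the vessel is not engaged in fishing? no] → not satisfied.
rule 9 — Tier IV Ship: [the vessel is registered under a foreign flag? yes] AND [Class-A Carrier (rule 1)? no] → not satisfied.
rule 4 — Class-F Boat: [the vessel is not engaged in fishing? no] OR [the vessel operates only within territorial waters? no] → not satisfied.
rule 11 — Tier V Voyage: [the vessel is propelled by mechanical means? yes] OR [the vessel is a pleasure craft? yes] → satisfied.
rule 5 — Class-H Ship: [Tier IV Ship (rule 9)? no] AND [not a Class-F Boat (rule 4)? yes] AND [Tier V Voyage (rule 11)? yes] → not satisfied.

No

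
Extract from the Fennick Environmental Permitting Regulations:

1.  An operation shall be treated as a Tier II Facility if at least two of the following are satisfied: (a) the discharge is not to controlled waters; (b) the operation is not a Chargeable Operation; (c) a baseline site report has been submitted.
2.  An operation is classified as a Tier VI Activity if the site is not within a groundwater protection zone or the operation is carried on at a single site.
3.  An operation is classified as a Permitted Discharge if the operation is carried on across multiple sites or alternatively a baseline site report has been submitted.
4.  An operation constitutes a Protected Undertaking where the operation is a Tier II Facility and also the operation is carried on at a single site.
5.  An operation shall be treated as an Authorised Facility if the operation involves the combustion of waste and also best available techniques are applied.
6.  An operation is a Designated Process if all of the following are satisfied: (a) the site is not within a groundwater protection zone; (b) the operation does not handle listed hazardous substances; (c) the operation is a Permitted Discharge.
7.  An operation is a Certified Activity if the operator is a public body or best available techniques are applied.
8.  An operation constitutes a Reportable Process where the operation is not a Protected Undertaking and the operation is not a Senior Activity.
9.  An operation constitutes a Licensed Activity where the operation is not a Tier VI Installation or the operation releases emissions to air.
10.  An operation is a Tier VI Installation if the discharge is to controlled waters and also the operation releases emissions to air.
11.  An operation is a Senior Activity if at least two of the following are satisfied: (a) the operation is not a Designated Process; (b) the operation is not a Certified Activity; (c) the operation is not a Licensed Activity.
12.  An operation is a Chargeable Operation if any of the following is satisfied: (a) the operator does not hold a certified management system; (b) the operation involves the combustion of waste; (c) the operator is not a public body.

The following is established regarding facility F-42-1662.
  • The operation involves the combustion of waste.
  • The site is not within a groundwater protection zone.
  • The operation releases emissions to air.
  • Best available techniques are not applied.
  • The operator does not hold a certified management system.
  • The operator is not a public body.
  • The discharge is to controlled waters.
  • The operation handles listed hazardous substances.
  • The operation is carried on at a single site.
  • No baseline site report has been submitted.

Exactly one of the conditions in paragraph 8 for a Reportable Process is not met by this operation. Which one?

Senior Activity

Under paragraph 12: the operator does not hold a certified management system? yes; or the operation involves the combustion of waste? yes; or the operator is not a public body? yes. So the operation is a Chargeable Operation.
Under paragraph 1: the discharge is not to controlled waters? no; not a Chargeable Operation (paragraph 12)? no; a baseline site report has been submitted? no — 0 of 3 hold (need ≥2) → not satisfied.
Under paragraph 4: Tier II Facility (paragraph 1)? no; and the operation is carried on at a single site? yes. So the operation is not a Protected Undertaking.
Under paragraph 3: the operation is carried on across multiple sites? no; or a baseline site report has been submitted? no. So the operation is not a Permitted Discharge.
Under paragraph 6: the site is not within a groundwater protection zone? yes; and the operation does not handle listed hazardous substances? no; and Permitted Discharge (paragraph 3)? no. So the operation is not a Designated Process.
Under paragraph 7: the operator is a public body? no; or best available techniques are applied? no. So the operation is not a Certified Activity.
Under paragraph 10: the discharge is to controlled waters? yes; and the operation releases emissions to air? yes. So the operation is a Tier VI Installation.
Under paragraph 9: not a Tier VI Installation (paragraph 10)? no; or the operation releases emissions to air? yes. So the operation is a Licensed Activity.
Under paragraph 11: not a Designated Process (paragraph 6)? yes; not a Certified Activity (paragraph 7)? yes; not a Licensed Activity (paragraph 9)? no — 2 of 3 hold (need ≥2) → satisfied.
Under paragraph 8: not a Protected Undertaking (paragraph 4)? yes; and not a Senior Activity (paragraph 11)? no. So the operation is not a Reportable Process.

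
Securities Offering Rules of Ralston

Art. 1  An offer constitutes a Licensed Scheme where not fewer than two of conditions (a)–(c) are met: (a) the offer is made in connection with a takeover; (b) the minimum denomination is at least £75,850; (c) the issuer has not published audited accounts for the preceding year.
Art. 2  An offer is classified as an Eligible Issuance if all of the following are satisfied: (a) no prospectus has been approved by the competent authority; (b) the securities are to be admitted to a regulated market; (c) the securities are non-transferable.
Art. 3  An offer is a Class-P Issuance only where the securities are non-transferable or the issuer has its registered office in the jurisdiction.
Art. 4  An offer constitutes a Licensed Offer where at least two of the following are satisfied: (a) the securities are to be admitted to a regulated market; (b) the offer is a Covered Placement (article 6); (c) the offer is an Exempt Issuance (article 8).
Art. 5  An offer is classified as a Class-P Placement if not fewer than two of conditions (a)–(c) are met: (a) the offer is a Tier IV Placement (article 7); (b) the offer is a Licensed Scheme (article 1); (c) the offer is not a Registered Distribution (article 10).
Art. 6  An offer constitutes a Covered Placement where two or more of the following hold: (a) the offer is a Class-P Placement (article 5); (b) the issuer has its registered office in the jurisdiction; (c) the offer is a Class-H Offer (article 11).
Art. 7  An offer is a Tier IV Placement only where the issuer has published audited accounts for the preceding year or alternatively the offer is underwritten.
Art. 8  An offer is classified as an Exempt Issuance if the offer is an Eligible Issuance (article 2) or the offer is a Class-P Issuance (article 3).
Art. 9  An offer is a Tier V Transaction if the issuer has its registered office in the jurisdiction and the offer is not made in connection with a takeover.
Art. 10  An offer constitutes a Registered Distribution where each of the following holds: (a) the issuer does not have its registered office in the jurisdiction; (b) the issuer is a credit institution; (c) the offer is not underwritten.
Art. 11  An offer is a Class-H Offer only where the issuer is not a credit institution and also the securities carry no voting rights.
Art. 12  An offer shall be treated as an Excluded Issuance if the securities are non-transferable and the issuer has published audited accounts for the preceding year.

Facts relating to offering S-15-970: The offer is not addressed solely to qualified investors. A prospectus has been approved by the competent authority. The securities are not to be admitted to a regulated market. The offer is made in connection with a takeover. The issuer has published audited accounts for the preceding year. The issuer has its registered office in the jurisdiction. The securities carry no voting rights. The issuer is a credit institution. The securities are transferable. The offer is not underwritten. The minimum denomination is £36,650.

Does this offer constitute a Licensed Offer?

Under article 7: the issuer has published audited accounts for the preceding year? yes; or the offer is underwritten? no. So the offer is a Tier IV Placement.
Under article 1: the offer is made in connection with a takeover? yes; minimum denomination: £36,650 ≥ £75,850? no; the issuer has not published audited accounts for the preceding year? no — 1 of 3 hold (need ≥2) → not satisfied.
Under article 10: the issuer does not have its registered office in the jurisdiction? no; and the issuer is a credit institution? yes; and the offer is not underwritten? yes. So the offer is not a Registered Distribution.
Under article 5: Tier IV Placement (article 7)? yes; Licensed Scheme (article 1)? no; not a Registered Distribution (article 10)? yes — 2 of 3 hold (need ≥2) → satisfied.
Under article 11: the issuer is not a credit institution? no; and the securities carry no voting rights? yes. So the offer is not a Class-H Offer.
Under article 6: Class-P Placement (article 5)? yes; the issuer has its registered office in the jurisdiction? yes; Class-H Offer (article 11)? no — 2 of 3 hold (need ≥2) → satisfied.
Under article 2: no prospectus has been approved by the competent authority? no; and the securities are to be admitted to a regulated market? no; and the securities are non-transferable? no. So the offer is not an Eligible Issuance.
Under article 3: the securities are non-transferable? no; or the issuer has its registered office in the jurisdiction? yes. So the offer is a Class-P Issuance.
Under article 8: Eligible Issuance (article 2)? no; or Class-P Issuance (article 3)? yes. So the offer is an Exempt Issuance.
Under article 4: the securities are to be admitted to a regulated market? no; Covered Placement (article 6)? yes; Exempt Issuance (article 8)? yes — 2 of 3 hold (need ≥2) → satisfied.

Yes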